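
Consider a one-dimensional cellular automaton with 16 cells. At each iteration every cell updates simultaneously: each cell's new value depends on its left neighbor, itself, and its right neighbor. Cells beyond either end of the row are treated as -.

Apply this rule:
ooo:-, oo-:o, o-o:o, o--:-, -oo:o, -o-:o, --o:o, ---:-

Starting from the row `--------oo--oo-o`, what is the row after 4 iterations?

----oo---ooo-ooo

-------ooo-ooooo
------oo-ooo---o
-----ooooo-o--oo
----oo---ooo-ooo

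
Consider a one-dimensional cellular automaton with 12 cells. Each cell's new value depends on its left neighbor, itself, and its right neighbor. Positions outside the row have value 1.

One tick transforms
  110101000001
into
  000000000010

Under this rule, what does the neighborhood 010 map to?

0

At position 3 the neighborhood is 010; the next row has 0 there.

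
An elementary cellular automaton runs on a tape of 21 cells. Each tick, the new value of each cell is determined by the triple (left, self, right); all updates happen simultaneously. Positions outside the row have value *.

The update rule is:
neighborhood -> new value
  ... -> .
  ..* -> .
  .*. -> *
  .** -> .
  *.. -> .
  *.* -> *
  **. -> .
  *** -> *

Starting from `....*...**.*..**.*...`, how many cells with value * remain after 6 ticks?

....*.....**....**...
....*................
....*................  (fixed point — unchanged through tick 6)
count of *: 1

1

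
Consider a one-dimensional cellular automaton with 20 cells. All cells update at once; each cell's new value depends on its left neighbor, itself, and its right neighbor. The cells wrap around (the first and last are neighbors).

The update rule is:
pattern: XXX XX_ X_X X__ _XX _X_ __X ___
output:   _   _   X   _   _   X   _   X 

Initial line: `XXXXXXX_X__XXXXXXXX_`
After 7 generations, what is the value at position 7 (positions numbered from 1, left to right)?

_

_______XX__________X
_XXXXX____XXXXXXXX_X
X______XX_________XX
__XXXX____XXXXXXX___
X______XX_________XX  (repeats generation 3; period 2)
generation 7: X______XX_________XX
position 7 holds _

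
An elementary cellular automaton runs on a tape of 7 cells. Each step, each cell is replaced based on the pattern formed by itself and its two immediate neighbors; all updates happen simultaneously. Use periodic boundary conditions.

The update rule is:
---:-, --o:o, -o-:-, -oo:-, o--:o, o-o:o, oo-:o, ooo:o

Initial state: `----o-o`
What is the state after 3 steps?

o-oo-o-

step 1: o--o-o-
step 2: -oo-o-o
step 3: o-oo-o-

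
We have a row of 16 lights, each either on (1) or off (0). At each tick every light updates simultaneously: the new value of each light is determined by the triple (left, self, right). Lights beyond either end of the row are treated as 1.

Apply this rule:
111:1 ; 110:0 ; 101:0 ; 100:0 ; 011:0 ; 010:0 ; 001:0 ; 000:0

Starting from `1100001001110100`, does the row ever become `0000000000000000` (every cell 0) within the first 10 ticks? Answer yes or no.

tick 1: 1000000000100000
tick 2: 0000000000000000
all cells are 0 at tick 2

yes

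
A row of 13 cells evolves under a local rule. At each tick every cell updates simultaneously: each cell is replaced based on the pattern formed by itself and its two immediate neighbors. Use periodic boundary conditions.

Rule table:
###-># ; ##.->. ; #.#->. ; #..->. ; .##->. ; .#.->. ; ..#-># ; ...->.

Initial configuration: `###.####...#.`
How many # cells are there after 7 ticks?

3

.#...##...#..
#...#....#...
...#....#...#
..#....#...#.
.#....#...#..
#....#...#...
....#...#...#
count of #: 3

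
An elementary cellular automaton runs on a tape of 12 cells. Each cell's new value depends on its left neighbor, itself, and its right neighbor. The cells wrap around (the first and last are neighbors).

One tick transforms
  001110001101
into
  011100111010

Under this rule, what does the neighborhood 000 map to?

1

At position 6 the neighborhood is 000; the next row has 1 there.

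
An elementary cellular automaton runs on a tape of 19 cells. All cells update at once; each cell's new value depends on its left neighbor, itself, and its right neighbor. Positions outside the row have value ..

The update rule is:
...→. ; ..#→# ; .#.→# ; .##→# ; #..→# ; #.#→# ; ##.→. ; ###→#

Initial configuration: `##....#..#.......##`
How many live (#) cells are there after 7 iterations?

iteration 1: #.#..######.....##.
iteration 2: ##########.#...##.#
iteration 3: #########.###.##.##
iteration 4: ########.###.##.##.
iteration 5: #######.###.##.##.#
iteration 6: ######.###.##.##.##
iteration 7: #####.###.##.##.##.
count of #: 14

14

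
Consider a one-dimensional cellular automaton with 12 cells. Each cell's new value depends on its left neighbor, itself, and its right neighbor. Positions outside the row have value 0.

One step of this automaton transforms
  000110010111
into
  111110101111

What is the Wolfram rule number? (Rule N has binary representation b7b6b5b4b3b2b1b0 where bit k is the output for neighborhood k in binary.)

position 10: 111 → 1  (bit 7 = 1)
position 4: 110 → 1  (bit 6 = 1)
position 8: 101 → 1  (bit 5 = 1)
position 5: 100 → 0  (bit 4 = 0)
position 3: 011 → 1  (bit 3 = 1)
position 7: 010 → 0  (bit 2 = 0)
position 2: 001 → 1  (bit 1 = 1)
position 0: 000 → 1  (bit 0 = 1)
bits b7..b0 = 11101011 = 235

235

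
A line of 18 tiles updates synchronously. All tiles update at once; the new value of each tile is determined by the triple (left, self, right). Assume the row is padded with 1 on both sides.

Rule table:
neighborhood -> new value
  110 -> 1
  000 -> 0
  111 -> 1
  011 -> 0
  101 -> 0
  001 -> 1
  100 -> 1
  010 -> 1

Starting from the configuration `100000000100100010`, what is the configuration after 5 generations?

110000001111110110
111000010111110010
111100110011111110
111111011101111110
111111001100111110

111111001100111110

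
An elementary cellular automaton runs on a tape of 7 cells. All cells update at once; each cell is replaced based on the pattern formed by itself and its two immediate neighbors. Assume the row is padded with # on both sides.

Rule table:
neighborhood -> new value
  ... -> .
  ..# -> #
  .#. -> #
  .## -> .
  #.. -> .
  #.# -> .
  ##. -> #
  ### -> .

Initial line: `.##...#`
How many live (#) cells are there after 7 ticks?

..#..#.
.##.##.
..#..#.  (repeats tick 1; period 2)
tick 7: ..#..#.
count of #: 2

2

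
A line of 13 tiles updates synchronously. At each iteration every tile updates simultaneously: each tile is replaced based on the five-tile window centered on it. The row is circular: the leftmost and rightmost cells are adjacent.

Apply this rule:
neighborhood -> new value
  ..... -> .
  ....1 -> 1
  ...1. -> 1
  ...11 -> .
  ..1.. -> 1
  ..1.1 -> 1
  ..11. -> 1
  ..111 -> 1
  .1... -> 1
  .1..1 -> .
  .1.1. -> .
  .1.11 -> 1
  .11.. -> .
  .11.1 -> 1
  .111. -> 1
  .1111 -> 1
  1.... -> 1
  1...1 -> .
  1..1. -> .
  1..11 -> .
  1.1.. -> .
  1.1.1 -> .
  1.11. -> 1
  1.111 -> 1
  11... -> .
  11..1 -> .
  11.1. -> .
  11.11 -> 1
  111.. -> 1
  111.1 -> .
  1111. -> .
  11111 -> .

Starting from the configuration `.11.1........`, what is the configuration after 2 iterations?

.11..11.....1
11...1..1.111

11...1..1.111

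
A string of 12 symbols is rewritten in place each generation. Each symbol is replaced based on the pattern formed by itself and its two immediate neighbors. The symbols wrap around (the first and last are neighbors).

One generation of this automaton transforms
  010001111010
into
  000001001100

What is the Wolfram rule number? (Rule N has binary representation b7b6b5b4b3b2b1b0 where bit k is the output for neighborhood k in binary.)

position 6: 111 → 0  (bit 7 = 0)
position 8: 110 → 1  (bit 6 = 1)
position 9: 101 → 1  (bit 5 = 1)
position 2: 100 → 0  (bit 4 = 0)
position 5: 011 → 1  (bit 3 = 1)
position 1: 010 → 0  (bit 2 = 0)
position 0: 001 → 0  (bit 1 = 0)
position 3: 000 → 0  (bit 0 = 0)
bits b7..b0 = 01101000 = 104

104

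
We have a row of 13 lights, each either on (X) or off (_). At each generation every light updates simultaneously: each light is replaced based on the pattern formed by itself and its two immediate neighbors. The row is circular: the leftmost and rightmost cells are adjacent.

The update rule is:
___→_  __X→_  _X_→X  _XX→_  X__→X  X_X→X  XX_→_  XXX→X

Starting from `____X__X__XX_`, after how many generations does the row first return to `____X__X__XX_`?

26

____XX_XX___X
X_____X__X__X
_X____XX_XX__
_XX_____X__X_
___X____XX_XX
X__XX_____X__
XX___X____XX_
__X__XX_____X
X_XX___X____X
_X__X__XX____
_XX_XX___X___
___X__X__XX__
___XX_XX___X_
_____X__X__XX
X____XX_XX___
XX_____X__X__
__X____XX_XX_
__XX_____X__X
X___X____XX_X
_X__XX_____X_
_XX___X____XX
X__X__XX_____
XX_XX___X____
__X__X__XX___
__XX_XX___X__
____X__X__XX_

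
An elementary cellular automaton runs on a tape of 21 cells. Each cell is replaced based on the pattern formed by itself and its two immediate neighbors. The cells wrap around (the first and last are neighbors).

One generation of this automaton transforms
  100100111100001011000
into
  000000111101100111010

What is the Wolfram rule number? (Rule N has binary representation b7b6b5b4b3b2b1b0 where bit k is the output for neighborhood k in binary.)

233

position 7: 111 → 1  (bit 7 = 1)
position 9: 110 → 1  (bit 6 = 1)
position 15: 101 → 1  (bit 5 = 1)
position 1: 100 → 0  (bit 4 = 0)
position 6: 011 → 1  (bit 3 = 1)
position 0: 010 → 0  (bit 2 = 0)
position 2: 001 → 0  (bit 1 = 0)
position 11: 000 → 1  (bit 0 = 1)
bits b7..b0 = 11101001 = 233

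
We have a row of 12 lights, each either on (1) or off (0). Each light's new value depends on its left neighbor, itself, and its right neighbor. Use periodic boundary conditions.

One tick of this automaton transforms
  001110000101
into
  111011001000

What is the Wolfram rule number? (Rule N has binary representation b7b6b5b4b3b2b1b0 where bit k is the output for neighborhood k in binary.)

90

position 3: 111 → 0  (bit 7 = 0)
position 4: 110 → 1  (bit 6 = 1)
position 10: 101 → 0  (bit 5 = 0)
position 0: 100 → 1  (bit 4 = 1)
position 2: 011 → 1  (bit 3 = 1)
position 9: 010 → 0  (bit 2 = 0)
position 1: 001 → 1  (bit 1 = 1)
position 6: 000 → 0  (bit 0 = 0)
bits b7..b0 = 01011010 = 90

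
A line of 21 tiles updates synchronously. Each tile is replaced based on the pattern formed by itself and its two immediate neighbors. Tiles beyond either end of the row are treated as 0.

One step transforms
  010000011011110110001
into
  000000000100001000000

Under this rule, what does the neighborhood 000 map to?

At position 3 the neighborhood is 000; the next row has 0 there.

0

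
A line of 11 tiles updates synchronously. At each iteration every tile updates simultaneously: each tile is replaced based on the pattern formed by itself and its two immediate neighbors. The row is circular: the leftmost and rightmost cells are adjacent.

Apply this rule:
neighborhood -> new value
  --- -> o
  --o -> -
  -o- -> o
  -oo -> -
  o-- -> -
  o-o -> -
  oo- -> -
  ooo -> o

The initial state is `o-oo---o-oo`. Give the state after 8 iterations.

iteration 1: -----o-o--o
iteration 2: -ooo-o-o--o
iteration 3: --o--o-o--o
iteration 4: --o--o-o--o  (fixed point — unchanged through iteration 8)

--o--o-o--o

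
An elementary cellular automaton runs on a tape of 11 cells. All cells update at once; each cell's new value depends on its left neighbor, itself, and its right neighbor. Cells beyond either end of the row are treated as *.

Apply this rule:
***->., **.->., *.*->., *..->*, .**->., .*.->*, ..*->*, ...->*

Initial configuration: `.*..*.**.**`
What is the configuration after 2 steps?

.****......
.....******

.....******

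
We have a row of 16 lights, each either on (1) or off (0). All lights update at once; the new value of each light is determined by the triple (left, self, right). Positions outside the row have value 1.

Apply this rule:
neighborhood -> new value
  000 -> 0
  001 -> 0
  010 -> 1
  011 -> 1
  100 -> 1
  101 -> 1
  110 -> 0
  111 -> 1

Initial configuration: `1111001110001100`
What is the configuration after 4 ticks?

1110101101001010
1101111011101111
1011110111011111
0111101110111111

0111101110111111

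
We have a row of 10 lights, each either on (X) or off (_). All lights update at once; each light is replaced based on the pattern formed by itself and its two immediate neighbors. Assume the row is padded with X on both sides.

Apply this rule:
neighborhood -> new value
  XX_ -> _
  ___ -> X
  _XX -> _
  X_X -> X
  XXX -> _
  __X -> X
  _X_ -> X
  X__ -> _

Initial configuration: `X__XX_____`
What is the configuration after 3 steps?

__X___XXXX
_XX_XX____
X__X___XXX

X__X___XXX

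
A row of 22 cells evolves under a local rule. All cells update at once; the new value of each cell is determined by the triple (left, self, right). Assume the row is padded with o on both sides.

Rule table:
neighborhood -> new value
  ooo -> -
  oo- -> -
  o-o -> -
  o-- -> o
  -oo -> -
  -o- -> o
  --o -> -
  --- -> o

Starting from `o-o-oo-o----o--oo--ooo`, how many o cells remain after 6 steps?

step 1: --o----oooo-oo---o----
step 2: o-oooo--------oo-oooo-
step 3: ------ooooooo---------
step 4: ooooo--------oooooooo-
step 5: -----ooooooo----------
step 6: oooo--------ooooooooo-
count of o: 13

13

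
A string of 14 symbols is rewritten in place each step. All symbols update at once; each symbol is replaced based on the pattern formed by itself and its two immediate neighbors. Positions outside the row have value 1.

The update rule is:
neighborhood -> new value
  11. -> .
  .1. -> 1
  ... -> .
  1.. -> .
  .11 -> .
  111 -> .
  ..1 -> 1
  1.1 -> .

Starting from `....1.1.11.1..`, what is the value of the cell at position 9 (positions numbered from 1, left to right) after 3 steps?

.

...11.1....1.1
..1...1...11..
.11..11..1...1
position 9 holds .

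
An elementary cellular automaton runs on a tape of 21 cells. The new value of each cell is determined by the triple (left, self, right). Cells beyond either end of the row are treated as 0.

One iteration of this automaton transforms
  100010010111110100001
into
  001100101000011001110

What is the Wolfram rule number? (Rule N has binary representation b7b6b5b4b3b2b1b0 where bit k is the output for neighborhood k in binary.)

position 10: 111 → 0  (bit 7 = 0)
position 13: 110 → 1  (bit 6 = 1)
position 8: 101 → 1  (bit 5 = 1)
position 1: 100 → 0  (bit 4 = 0)
position 9: 011 → 0  (bit 3 = 0)
position 0: 010 → 0  (bit 2 = 0)
position 3: 001 → 1  (bit 1 = 1)
position 2: 000 → 1  (bit 0 = 1)
bits b7..b0 = 01100011 = 99

99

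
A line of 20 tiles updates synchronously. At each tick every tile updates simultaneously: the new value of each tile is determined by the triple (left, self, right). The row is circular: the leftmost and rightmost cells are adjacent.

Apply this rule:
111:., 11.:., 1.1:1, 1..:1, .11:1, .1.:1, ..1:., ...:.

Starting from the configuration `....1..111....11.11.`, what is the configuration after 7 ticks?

..1.1.1.1...11..11..

....11.1..1...1.11.1
1...1.111.11..111.11
.1..111..11.1.1..11.
.11.1..1.1.11111.1.1
11.111.11111....1111
..11..11....1...1...
..1.1.1.1...11..11..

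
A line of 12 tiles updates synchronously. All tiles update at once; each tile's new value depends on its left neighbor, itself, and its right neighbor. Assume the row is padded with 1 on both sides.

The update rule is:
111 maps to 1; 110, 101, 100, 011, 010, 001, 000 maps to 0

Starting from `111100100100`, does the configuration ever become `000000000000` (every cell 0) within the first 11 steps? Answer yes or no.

yes

111000000000
110000000000
100000000000
000000000000
all cells are 0 at step 4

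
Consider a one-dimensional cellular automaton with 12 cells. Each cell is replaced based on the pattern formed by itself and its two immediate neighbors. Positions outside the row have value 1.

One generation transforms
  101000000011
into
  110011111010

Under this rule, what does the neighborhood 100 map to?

At position 3 the neighborhood is 100; the next row has 0 there.

0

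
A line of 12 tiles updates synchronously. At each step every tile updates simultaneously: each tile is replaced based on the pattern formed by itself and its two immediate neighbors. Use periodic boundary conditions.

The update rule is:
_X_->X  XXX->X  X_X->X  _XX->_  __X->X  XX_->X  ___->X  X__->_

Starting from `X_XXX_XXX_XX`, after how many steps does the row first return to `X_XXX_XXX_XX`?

4

step 1: XX_XXX_XXX_X
step 2: XXX_XXX_XXX_
step 3: _XXX_XXX_XXX
step 4: X_XXX_XXX_XX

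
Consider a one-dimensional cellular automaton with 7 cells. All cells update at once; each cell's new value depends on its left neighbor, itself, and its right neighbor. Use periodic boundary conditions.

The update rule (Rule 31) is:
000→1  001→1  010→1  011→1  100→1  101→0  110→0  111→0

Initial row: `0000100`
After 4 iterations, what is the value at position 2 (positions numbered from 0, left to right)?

iteration 1: 1111111
iteration 2: 0000000
iteration 3: 1111111  (repeats iteration 1; period 2)
iteration 4: 0000000
position 2 holds 0

0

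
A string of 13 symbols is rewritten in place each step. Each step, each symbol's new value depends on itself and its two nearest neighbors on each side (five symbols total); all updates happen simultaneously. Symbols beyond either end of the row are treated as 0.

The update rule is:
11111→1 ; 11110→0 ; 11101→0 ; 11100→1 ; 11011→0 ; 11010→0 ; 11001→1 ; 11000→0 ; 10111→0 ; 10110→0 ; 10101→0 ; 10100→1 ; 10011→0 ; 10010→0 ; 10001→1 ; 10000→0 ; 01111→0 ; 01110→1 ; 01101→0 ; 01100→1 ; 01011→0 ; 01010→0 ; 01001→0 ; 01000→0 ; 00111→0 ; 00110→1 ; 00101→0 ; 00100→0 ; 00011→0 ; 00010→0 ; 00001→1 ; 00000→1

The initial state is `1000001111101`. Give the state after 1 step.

0001100010001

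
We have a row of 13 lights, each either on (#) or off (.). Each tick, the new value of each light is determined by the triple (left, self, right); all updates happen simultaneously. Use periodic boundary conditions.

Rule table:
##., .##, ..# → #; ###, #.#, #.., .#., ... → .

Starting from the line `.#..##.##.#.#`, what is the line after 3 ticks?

.###...##....

...###.##....
..##.#.##....
.###...##....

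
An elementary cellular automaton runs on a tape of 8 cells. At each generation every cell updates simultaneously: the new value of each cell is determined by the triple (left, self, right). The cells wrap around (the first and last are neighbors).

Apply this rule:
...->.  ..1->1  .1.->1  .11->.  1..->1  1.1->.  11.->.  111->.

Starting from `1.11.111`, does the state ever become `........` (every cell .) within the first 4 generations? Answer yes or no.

........
all cells are . at generation 1

yes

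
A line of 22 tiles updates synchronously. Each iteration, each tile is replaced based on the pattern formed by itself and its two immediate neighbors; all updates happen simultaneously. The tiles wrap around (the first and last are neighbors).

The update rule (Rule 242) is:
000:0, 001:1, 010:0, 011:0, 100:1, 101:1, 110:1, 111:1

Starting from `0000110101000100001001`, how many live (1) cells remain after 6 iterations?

1001011010101010010110
0110101101010101101011
1011010110101010110101
1101101011010101011010
0110110101101010101101
1011011010110101010110
count of 1: 13

13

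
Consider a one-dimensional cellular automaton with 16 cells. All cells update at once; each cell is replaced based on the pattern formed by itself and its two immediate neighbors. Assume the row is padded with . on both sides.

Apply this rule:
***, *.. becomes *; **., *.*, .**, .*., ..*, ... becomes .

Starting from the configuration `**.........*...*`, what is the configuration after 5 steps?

......*.........

..*.........*...
...*.........*..
....*.........*.
.....*.........*
......*.........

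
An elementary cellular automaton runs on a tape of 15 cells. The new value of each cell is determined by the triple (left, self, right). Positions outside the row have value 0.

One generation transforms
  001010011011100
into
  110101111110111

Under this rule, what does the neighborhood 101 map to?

At position 3 the neighborhood is 101; the next row has 1 there.

1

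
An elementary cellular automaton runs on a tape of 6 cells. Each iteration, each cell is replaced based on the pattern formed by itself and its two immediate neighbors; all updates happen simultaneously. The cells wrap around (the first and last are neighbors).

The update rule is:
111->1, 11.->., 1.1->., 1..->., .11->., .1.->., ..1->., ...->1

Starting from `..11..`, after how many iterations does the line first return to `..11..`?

1....1
..11..

2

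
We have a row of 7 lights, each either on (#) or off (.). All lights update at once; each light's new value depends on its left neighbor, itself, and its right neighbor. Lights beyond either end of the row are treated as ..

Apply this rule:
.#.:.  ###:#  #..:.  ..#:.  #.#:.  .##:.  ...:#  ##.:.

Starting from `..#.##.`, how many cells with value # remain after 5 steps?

4

#......
..#####
#..###.
....#..
###...#
count of #: 4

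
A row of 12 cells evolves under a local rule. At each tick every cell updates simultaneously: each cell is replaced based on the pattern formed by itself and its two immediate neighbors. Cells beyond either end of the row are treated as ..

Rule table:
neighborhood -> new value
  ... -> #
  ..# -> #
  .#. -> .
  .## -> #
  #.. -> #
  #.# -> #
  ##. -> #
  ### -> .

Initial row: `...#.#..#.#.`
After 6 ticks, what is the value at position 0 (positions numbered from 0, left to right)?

###.#.##.#.#
#.##.####.#.
.#####..##.#
##...######.
######....##
#....#######
position 0 holds #

#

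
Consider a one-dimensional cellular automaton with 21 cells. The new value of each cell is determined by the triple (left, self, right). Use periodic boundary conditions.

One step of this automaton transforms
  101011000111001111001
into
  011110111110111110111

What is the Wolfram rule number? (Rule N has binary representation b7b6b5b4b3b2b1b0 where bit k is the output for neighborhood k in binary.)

191

position 10: 111 → 1  (bit 7 = 1)
position 0: 110 → 0  (bit 6 = 0)
position 1: 101 → 1  (bit 5 = 1)
position 6: 100 → 1  (bit 4 = 1)
position 4: 011 → 1  (bit 3 = 1)
position 2: 010 → 1  (bit 2 = 1)
position 8: 001 → 1  (bit 1 = 1)
position 7: 000 → 1  (bit 0 = 1)
bits b7..b0 = 10111111 = 191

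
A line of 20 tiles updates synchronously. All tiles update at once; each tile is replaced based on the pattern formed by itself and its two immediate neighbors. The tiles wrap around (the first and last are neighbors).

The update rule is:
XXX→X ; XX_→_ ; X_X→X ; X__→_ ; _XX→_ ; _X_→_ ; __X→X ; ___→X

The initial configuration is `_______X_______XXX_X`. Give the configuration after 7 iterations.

_XXXXXX__XXXXXX_X_X_
X_XXXX__X_XXXX_X_X__
_X_XX__X_X_XX_X_X__X
X_X___X_X_X__X_X__X_
_X__XX_X_X__X_X__X_X
X__X__X_X__X_X__X_X_
__X__X_X__X_X__X_X_X

__X__X_X__X_X__X_X_X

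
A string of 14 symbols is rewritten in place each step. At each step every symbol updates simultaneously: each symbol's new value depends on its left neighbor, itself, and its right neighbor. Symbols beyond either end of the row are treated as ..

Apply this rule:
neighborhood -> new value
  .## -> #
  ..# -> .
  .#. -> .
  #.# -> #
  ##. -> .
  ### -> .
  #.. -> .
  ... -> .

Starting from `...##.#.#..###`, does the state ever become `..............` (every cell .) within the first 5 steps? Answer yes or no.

yes

...#.#.#...#..
....#.#.......
.....#........
..............
all cells are . at step 4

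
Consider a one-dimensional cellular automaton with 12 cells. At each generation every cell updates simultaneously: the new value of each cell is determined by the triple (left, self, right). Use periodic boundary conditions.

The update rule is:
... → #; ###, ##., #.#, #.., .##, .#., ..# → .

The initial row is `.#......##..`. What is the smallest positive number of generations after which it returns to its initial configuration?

2

generation 1: ...####....#
generation 2: .#......##..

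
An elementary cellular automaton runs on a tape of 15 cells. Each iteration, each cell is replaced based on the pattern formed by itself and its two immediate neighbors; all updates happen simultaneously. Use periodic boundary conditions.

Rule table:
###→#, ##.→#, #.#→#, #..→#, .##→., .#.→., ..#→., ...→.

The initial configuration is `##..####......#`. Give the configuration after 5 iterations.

....###..####..

###..####......
.###..####.....
..###..####....
...###..####...
....###..####..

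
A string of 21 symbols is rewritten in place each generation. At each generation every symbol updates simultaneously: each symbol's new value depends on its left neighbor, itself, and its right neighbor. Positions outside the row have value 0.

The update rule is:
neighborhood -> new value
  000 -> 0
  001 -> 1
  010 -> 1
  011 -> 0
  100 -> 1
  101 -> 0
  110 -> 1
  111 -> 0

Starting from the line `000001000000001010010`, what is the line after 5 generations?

000011100000011011111
000100110000101000001
001111011001101100011
010001001110100110101
111011110010111010101

111011110010111010101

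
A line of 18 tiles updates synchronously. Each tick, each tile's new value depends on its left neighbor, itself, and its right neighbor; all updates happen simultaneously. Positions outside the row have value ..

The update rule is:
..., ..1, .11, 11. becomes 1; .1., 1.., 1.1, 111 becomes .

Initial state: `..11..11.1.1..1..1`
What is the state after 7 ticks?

11.11.11.11111....

1111.111.....1..1.
1..1.1.1.1111..1..
..1......1..1.1..1
11..11111..1....1.
11.11...1.1..111..
11.11.11....11.1.1
11.11.11.11111....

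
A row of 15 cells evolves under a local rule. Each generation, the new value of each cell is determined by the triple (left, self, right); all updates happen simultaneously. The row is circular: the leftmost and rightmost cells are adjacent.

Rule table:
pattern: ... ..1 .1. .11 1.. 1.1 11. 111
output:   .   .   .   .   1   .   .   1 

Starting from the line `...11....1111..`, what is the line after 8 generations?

.....1......1..

.....1....11.1.
......1.......1
1......1.......
.1......1......
..1......1.....
...1......1....
....1......1...
.....1......1..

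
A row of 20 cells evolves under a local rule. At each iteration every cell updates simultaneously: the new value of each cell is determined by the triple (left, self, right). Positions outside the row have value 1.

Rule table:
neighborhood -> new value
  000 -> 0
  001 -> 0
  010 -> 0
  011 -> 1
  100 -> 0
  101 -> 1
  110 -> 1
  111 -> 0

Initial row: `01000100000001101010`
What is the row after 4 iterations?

10000000000000100011

iteration 1: 10000000000001110101
iteration 2: 10000000000001011011
iteration 3: 10000000000000111110
iteration 4: 10000000000000100011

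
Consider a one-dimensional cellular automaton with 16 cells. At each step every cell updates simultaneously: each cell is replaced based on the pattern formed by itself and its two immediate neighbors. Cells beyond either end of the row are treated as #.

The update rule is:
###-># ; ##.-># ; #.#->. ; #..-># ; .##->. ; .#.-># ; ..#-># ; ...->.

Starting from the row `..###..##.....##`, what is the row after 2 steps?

step 1: ##.####.##...#.#
step 2: ##..###..##.##..

##..###..##.##..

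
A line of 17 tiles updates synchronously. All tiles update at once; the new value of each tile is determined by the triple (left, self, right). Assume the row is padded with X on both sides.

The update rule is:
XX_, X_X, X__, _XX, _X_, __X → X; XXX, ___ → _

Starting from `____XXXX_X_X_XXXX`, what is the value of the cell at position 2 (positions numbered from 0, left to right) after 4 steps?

X__XX__XXXXXXX___
XXXXXXXX_____XX_X
_______XX___XXXXX
X_____XXXX_XX____
position 2 holds _

_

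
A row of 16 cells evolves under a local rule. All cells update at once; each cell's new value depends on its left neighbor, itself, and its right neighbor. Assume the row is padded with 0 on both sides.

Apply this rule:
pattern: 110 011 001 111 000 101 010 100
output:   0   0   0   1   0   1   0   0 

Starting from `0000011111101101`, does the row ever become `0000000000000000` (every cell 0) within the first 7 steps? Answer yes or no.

0000001111010010
0000000110100000
0000000001000000
0000000000000000
all cells are 0 at step 4

yes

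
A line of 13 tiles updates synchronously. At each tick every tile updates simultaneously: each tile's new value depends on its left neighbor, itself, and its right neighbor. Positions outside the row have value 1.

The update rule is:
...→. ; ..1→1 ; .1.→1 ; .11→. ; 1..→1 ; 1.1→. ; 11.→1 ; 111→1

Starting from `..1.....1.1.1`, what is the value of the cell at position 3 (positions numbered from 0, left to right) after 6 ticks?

1

1111...11.1..
11111.1.1.111
11111.1.1..11
11111.1.111.1
11111.1..11..
11111.111.111
position 3 holds 1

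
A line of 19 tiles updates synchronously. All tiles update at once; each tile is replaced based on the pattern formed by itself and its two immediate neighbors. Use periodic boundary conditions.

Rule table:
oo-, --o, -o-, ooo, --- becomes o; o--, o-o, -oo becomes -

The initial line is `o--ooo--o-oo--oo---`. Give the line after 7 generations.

generation 1: o-o-oo-oo--o-o-o-oo
generation 2: o-o--o--o-oo-o-o--o
generation 3: o-o-oo-oo--o-o-o-o-
generation 4: o-o--o--o-oo-o-o-o-
generation 5: o-o-oo-oo--o-o-o-o-  (repeats generation 3; period 2)
generation 7: o-o-oo-oo--o-o-o-o-

o-o-oo-oo--o-o-o-o-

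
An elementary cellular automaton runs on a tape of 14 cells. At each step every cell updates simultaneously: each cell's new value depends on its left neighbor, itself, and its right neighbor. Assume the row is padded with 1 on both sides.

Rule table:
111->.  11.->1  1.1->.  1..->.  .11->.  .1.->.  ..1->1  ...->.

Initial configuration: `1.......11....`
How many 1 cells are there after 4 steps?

step 1: 1......1.1...1
step 2: 1.....1.....1.
step 3: 1....1.....1..
step 4: 1...1.....1..1
count of 1: 4

4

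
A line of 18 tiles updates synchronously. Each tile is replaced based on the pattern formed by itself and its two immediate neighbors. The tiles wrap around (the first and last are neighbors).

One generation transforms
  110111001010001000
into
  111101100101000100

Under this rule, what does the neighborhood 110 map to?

At position 1 the neighborhood is 110; the next row has 1 there.

1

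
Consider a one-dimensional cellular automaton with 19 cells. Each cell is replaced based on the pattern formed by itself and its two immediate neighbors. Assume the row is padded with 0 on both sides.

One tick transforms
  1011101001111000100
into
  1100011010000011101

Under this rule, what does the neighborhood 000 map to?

At position 14 the neighborhood is 000; the next row has 1 there.

1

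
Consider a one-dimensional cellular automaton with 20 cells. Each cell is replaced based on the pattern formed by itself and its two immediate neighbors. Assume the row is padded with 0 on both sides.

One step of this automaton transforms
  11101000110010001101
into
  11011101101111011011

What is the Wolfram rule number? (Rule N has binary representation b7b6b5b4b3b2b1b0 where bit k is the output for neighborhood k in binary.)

190

position 1: 111 → 1  (bit 7 = 1)
position 2: 110 → 0  (bit 6 = 0)
position 3: 101 → 1  (bit 5 = 1)
position 5: 100 → 1  (bit 4 = 1)
position 0: 011 → 1  (bit 3 = 1)
position 4: 010 → 1  (bit 2 = 1)
position 7: 001 → 1  (bit 1 = 1)
position 6: 000 → 0  (bit 0 = 0)
bits b7..b0 = 10111110 = 190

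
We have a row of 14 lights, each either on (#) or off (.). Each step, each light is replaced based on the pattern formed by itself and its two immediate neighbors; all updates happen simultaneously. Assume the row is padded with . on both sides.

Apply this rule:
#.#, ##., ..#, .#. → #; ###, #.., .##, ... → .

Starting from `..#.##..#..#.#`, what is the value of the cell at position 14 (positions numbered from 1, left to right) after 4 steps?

#

.###.#.##.####
#..####.##...#
#.#...##.#..##
###..#.###.#.#
position 14 holds #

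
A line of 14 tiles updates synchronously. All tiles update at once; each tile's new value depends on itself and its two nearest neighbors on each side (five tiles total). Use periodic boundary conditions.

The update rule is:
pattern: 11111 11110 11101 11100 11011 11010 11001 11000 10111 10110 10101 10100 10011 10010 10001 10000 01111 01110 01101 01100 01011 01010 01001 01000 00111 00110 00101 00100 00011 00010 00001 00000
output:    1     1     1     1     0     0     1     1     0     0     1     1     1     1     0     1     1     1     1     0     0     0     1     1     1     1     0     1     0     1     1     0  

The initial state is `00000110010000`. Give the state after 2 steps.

00010101111100
01100100111111

01100100111111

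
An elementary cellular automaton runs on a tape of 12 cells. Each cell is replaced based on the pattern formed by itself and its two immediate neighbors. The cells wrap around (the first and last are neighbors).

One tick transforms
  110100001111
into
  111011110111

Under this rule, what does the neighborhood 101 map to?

1

At position 2 the neighborhood is 101; the next row has 1 there.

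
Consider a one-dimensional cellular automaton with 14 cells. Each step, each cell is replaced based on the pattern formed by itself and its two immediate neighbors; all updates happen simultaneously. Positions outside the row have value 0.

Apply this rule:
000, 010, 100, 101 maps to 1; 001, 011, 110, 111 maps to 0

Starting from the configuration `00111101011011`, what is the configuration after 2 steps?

11111000010111

10000011100100
11111000010111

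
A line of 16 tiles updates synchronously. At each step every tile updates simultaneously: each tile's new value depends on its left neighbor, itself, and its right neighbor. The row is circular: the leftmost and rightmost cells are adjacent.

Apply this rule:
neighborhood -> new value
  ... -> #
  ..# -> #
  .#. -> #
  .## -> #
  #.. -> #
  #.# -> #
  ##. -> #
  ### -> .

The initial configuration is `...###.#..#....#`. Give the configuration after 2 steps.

####.###########
...###..........

...###..........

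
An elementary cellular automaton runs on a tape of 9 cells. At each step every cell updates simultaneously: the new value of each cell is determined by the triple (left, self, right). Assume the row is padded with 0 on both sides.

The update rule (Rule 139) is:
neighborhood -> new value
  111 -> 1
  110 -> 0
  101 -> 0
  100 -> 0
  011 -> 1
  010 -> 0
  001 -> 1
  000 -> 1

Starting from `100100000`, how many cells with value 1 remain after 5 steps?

6

001001111
110011110
100111100
001111001
111110010
count of 1: 6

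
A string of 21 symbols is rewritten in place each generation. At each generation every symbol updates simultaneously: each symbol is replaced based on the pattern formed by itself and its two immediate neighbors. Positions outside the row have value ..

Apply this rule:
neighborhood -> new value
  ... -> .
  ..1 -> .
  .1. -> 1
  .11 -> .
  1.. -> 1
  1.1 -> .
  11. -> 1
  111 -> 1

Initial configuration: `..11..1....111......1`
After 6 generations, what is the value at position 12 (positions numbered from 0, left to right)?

1

...11.11....111.....1
....1..11....111....1
....11..11....111...1
.....11..11....111..1
......11..11....111.1
.......11..11....11.1
position 12 holds 1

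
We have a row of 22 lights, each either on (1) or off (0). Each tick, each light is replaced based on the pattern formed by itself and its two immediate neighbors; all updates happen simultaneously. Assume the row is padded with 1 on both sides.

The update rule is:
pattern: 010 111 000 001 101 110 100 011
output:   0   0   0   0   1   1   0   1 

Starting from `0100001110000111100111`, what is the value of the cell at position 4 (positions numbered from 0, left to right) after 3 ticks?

tick 1: 1000001010000100100100
tick 2: 1000000100000000000000
tick 3: 1000000000000000000000
position 4 holds 0

0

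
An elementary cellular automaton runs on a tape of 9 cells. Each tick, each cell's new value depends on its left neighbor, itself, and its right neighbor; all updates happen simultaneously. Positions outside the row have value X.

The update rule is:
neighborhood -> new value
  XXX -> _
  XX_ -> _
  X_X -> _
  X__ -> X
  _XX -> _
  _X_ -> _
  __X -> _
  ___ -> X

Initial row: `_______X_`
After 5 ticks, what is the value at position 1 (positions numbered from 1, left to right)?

X

tick 1: XXXXXX___
tick 2: ______XX_
tick 3: XXXXX____
tick 4: _____XXX_
tick 5: XXXX_____
position 1 holds X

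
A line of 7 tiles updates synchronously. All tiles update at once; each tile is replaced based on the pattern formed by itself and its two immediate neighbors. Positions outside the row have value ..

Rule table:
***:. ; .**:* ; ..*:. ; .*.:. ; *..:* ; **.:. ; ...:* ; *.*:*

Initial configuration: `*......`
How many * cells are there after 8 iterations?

3

.******
.*.....
..*****
*.*....
.*.****
..**...
*.*.***
.*.**..
count of *: 3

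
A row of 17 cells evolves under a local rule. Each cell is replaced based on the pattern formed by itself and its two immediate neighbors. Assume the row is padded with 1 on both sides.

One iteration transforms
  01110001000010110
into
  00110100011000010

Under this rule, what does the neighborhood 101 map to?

0

At position 0 the neighborhood is 101; the next row has 0 there.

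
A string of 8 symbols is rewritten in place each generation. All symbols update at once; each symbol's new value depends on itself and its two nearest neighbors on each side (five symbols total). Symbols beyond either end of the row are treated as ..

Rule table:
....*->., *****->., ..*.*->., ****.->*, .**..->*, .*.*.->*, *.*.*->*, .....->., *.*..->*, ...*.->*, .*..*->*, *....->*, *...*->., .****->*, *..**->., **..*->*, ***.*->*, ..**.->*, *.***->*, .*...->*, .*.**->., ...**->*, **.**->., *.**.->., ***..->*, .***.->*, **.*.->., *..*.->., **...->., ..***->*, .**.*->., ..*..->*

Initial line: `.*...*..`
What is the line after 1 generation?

***.****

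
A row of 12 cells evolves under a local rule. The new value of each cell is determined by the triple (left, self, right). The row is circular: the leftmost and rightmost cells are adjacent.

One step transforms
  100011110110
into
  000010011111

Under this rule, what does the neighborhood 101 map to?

1

At position 8 the neighborhood is 101; the next row has 1 there.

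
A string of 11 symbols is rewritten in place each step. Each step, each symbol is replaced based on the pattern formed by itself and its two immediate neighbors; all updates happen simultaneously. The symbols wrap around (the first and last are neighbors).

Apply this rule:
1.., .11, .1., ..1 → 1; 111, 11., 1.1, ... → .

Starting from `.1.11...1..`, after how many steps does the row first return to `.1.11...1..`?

11.1.1.111.
1..1.1.1...
1111.1.11.1
.....1.1..1
1...11.1111
.1.11..1...
11.1.1111..
1..1.1...11
.111.11.11.
11...1..1.1
..1.11111.1
111.1.....1
....11...11
1..11.1.11.
1111..1.1..
1...111.111
.1.11...1..

17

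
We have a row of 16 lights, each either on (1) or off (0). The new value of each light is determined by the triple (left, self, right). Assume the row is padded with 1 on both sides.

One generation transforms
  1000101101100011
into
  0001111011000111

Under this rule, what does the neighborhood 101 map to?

1

At position 5 the neighborhood is 101; the next row has 1 there.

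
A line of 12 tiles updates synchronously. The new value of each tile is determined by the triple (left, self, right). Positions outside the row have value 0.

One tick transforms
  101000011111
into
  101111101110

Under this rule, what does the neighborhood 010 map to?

At position 0 the neighborhood is 010; the next row has 1 there.

1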